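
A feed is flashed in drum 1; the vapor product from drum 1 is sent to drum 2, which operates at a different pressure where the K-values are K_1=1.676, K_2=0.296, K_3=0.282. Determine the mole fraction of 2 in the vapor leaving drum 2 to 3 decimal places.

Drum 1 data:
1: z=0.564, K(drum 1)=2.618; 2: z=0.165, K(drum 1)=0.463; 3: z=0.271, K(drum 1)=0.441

Drum 1:
Rachford–Rice: g(ψ₁) = Σ zᵢ(Kᵢ−1)/(1+ψ₁(Kᵢ−1)) = 0.
g(0) = ΣzᵢKᵢ − 1 = 0.672 and g(1) = 1 − Σzᵢ/Kᵢ = -0.186, so a root lies in (0, 1).
Newton iteration, ψ₁⁰ = 0.57:
  ψ₁ = 0.570: g = 0.1247, g' = -0.681 → ψ₁ = 0.753
  ψ₁ = 0.753: g = 0.0009, g' = -0.687 → ψ₁ = 0.754
Converged at ψ₁ = 0.754.
Drum-1 compositions:
  1: x = 0.254, y = 0.665
  2: x = 0.277, y = 0.128
  3: x = 0.469, y = 0.207
Drum-2 feed = drum-1 vapor: z₂ = (0.6649, 0.1284, 0.2067).
Drum 2:
Newton–Raphson from ψ₂ = 0.58:
  ψ₂ = 0.580: g = -0.0842, g' = -0.651 → ψ₂ = 0.451
  ψ₂ = 0.451: g = -0.0073, g' = -0.548 → ψ₂ = 0.437
Converged at ψ₂ = 0.437.
  1: x = 0.513, y = 0.860
  2: x = 0.186, y = 0.055
  3: x = 0.301, y = 0.085

y_2 (drum 2) = 0.055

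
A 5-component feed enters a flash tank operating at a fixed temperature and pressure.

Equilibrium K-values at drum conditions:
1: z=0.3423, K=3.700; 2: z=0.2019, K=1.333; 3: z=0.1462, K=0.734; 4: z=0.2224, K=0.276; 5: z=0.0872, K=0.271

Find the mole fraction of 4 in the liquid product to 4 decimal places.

Rachford–Rice: g(V/F) = Σ zᵢ(Kᵢ−1)/(1+V/F(Kᵢ−1)) = 0.
g(0) = ΣzᵢKᵢ − 1 = 0.7280 and g(1) = 1 − Σzᵢ/Kᵢ = -0.5707, so a root lies in (0, 1).
Iterate (Newton) starting at V/F = 0.46:
  V/F = 0.4600: g = 0.08916, g' = -0.8937 → V/F = 0.5598
  V/F = 0.5598: g = 0.00086, g' = -0.8877 → V/F = 0.5607
Converged at V/F = 0.5607.
Compositions from xᵢ = zᵢ/(1+V/F(Kᵢ−1)), yᵢ = Kᵢxᵢ:
  1: x = 0.1362, y = 0.5038
  2: x = 0.1701, y = 0.2268
  3: x = 0.1718, y = 0.1261
  4: x = 0.3744, y = 0.1033
  5: x = 0.1475, y = 0.0400

x_4 = 0.3744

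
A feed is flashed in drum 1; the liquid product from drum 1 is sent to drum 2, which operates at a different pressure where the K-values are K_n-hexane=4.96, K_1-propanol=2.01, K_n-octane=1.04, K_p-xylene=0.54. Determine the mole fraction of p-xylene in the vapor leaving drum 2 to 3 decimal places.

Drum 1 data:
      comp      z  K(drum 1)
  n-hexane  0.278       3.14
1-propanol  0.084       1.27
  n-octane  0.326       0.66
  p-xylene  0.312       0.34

y_p-xylene (drum 2) = 0.297

Drum 1:
Material balance + equilibrium reduce to Σ zᵢ(Kᵢ−1)/(1+ψ₁(Kᵢ−1)) = 0.
g(0) = ΣzᵢKᵢ − 1 = 0.301 and g(1) = 1 − Σzᵢ/Kᵢ = -0.566, so a root lies in (0, 1).
Newton–Raphson from ψ₁ = 0.5:
  ψ₁ = 0.500: g = -0.1335, g' = -0.659 → ψ₁ = 0.298
  ψ₁ = 0.298: g = 0.0049, g' = -0.738 → ψ₁ = 0.304
Converged at ψ₁ = 0.304.
Drum-1 compositions:
  n-hexane: x = 0.168, y = 0.529
  1-propanol: x = 0.078, y = 0.099
  n-octane: x = 0.364, y = 0.240
  p-xylene: x = 0.390, y = 0.133
Drum-2 feed = drum-1 liquid: z₂ = (0.1684, 0.0776, 0.3636, 0.3904).
Drum 2:
Rachford–Rice: g(ψ₂) = Σ zᵢ(Kᵢ−1)/(1+ψ₂(Kᵢ−1)) = 0.
g(0) = ΣzᵢKᵢ − 1 = 0.580 and g(1) = 1 − Σzᵢ/Kᵢ = -0.145, so a root lies in (0, 1).
Newton iteration, ψ₂⁰ = 0.5:
  ψ₂ = 0.500: g = 0.0569, g' = -0.472 → ψ₂ = 0.620
  ψ₂ = 0.620: g = 0.0040, g' = -0.413 → ψ₂ = 0.630
Converged at ψ₂ = 0.630.
  n-hexane: x = 0.048, y = 0.239
  1-propanol: x = 0.047, y = 0.095
  n-octane: x = 0.355, y = 0.369
  p-xylene: x = 0.550, y = 0.297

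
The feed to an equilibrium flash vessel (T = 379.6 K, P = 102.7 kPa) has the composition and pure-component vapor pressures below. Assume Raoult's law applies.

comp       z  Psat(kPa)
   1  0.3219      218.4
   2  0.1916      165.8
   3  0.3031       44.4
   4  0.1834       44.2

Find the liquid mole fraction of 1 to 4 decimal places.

x_1 = 0.2266

Raoult's law: Kᵢ = Pᵢˢᵃᵗ/P = Pᵢˢᵃᵗ/102.7.
  K_1 = 218.4/102.7 = 2.126582, K_2 = 165.8/102.7 = 1.614411, K_3 = 44.4/102.7 = 0.432327, K_4 = 44.2/102.7 = 0.430380
Rachford–Rice: g(β) = Σ zᵢ(Kᵢ−1)/(1+β(Kᵢ−1)) = 0.
Check two-phase: ΣzᵢKᵢ = 1.2038 > 1 and Σzᵢ/Kᵢ = 1.3973 > 1, so g(0) = 0.2038 > 0 and g(1) = -0.3973 < 0.
Newton iteration, β⁰ = 0.31:
  β = 0.3100: g = 0.03199, g' = -0.5071 → β = 0.3731
  β = 0.3731: g = 0.00014, g' = -0.5036 → β = 0.3734
Converged at β = 0.3734.
Compositions from xᵢ = zᵢ/(1+β(Kᵢ−1)), yᵢ = Kᵢxᵢ:
  1: x = 0.2266, y = 0.4819
  2: x = 0.1558, y = 0.2516
  3: x = 0.3846, y = 0.1663
  4: x = 0.2329, y = 0.1003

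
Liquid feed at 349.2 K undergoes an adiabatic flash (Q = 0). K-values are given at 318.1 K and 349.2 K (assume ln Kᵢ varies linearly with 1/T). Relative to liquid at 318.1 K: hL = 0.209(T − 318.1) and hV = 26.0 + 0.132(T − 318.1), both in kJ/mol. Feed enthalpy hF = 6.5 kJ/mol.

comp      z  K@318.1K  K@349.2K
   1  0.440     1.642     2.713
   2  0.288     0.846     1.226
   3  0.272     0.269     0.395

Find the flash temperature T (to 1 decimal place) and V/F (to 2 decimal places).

T = 320.8 K, V/F = 0.23

Adiabatic flash: solve Rachford–Rice at each trial T, then check hF = ψ·hV(T) + (1−ψ)·hL(T).
  T = 318.1 K: K = (1.642, 0.846, 0.269), RR gives ψ = 0.117, H_out = 3.054 kJ/mol
  T = 349.2 K: K = (2.713, 1.226, 0.395), RR gives ψ = 0.884, H_out = 27.376 kJ/mol
  T = 333.6 K: K = (2.134, 1.027, 0.329), RR gives ψ = 0.598, H_out = 18.064 kJ/mol
  T = 325.9 K: K = (1.879, 0.935, 0.298), RR gives ψ = 0.403, H_out = 11.877 kJ/mol
  T = 322.0 K: K = (1.758, 0.890, 0.283), RR gives ψ = 0.276, H_out = 7.917 kJ/mol
  T = 320.1 K: K = (1.701, 0.868, 0.276), RR gives ψ = 0.204, H_out = 5.684 kJ/mol
Linear interpolation between T = 320.1 (H_out = 5.684) and T = 322.0 (H_out = 7.917) on hF = 6.5 gives T ≈ 320.8 K, at which ψ = 0.23.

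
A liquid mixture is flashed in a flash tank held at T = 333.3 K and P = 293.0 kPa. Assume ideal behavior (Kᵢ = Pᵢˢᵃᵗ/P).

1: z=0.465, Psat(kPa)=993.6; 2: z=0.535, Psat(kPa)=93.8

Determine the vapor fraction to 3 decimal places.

Raoult's law: Kᵢ = Pᵢˢᵃᵗ/P = Pᵢˢᵃᵗ/293.0.
  K_1 = 993.6/293.0 = 3.39113, K_2 = 93.8/293.0 = 0.32014
Binary case is linear: z₁(K₁−1)(1+ψ(K₂−1)) + z₂(K₂−1)(1+ψ(K₁−1)) = 0
⇒ ψ = [z₁(K₁−1)+z₂(K₂−1)] / [−(K₁−1)(K₂−1)] = 0.7481/1.6256 = 0.460

ψ = 0.460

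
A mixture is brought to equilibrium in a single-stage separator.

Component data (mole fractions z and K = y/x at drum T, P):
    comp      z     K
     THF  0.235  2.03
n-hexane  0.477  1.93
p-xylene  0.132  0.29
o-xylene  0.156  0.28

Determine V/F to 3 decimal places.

V/F = 0.696

Rachford–Rice: g(V/F) = Σ zᵢ(Kᵢ−1)/(1+V/F(Kᵢ−1)) = 0.
Check two-phase: ΣzᵢKᵢ = 1.480 > 1 and Σzᵢ/Kᵢ = 1.375 > 1, so g(0) = 0.480 > 0 and g(1) = -0.375 < 0.
Iterate (Newton) starting at V/F = 0.5:
  V/F = 0.500: g = 0.1418, g' = -0.658 → V/F = 0.715
  V/F = 0.715: g = -0.0163, g' = -0.850 → V/F = 0.696
Converged at V/F = 0.696.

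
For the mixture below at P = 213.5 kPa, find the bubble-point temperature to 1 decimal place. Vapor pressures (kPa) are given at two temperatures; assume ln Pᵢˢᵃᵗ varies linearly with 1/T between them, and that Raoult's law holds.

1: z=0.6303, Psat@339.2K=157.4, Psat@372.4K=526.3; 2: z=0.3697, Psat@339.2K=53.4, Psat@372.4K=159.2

T = 354.8 K

Bubble-point temperature: ΣzᵢPᵢˢᵃᵗ(T) = P. Interpolate ln Pᵢˢᵃᵗ = aᵢ + bᵢ/T.
  T = 339.2 K: ΣzᵢPᵢˢᵃᵗ = 118.95 kPa
  T = 372.4 K: ΣzᵢPᵢˢᵃᵗ = 390.58 kPa
  T = 355.8 K: ΣzᵢPᵢˢᵃᵗ = 221.56 kPa
  T = 347.5 K: ΣzᵢPᵢˢᵃᵗ = 163.54 kPa
  T = 351.6 K: ΣzᵢPᵢˢᵃᵗ = 190.34 kPa
  T = 353.7 K: ΣzᵢPᵢˢᵃᵗ = 205.45 kPa
  T = 354.8 K: ΣzᵢPᵢˢᵃᵗ = 213.76 kPa
Interpolating between 353.7 K and 354.8 K gives T ≈ 354.8 K.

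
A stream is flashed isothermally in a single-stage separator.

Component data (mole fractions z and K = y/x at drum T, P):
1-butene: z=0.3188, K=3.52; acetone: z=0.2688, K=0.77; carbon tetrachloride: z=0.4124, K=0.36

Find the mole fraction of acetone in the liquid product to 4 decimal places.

Rachford–Rice: g(ψ) = Σ zᵢ(Kᵢ−1)/(1+ψ(Kᵢ−1)) = 0.
g(0) = ΣzᵢKᵢ − 1 = 0.4776 and g(1) = 1 − Σzᵢ/Kᵢ = -0.5852, so a root lies in (0, 1).
Newton iteration, ψ⁰ = 0.64:
  ψ = 0.6400: g = -0.21206, g' = -0.8007 → ψ = 0.3752
  ψ = 0.3752: g = -0.00203, g' = -0.8445 → ψ = 0.3728
Converged at ψ = 0.3728.
Compositions from xᵢ = zᵢ/(1+ψ(Kᵢ−1)), yᵢ = Kᵢxᵢ:
  1-butene: x = 0.1644, y = 0.5786
  acetone: x = 0.2940, y = 0.2264
  carbon tetrachloride: x = 0.5416, y = 0.1950

x_acetone = 0.2940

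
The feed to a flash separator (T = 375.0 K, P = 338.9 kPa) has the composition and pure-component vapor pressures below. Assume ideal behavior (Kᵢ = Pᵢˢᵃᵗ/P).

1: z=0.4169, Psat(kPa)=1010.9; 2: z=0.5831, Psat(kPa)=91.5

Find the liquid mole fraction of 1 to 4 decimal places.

x_1 = 0.2691

Raoult's law: Kᵢ = Pᵢˢᵃᵗ/P = Pᵢˢᵃᵗ/338.9.
  K_1 = 1010.9/338.9 = 2.982886, K_2 = 91.5/338.9 = 0.269991
Let ψ = V/F and solve Σ zᵢ(Kᵢ−1)/(1+ψ(Kᵢ−1)) = 0.
g(0) = ΣzᵢKᵢ − 1 = 0.4010 and g(1) = 1 − Σzᵢ/Kᵢ = -1.2995, so a root lies in (0, 1).
Binary case is linear: z₁(K₁−1)(1+ψ(K₂−1)) + z₂(K₂−1)(1+ψ(K₁−1)) = 0
⇒ ψ = [z₁(K₁−1)+z₂(K₂−1)] / [−(K₁−1)(K₂−1)] = 0.40100/1.44752 = 0.2770
Compositions from xᵢ = zᵢ/(1+ψ(Kᵢ−1)), yᵢ = Kᵢxᵢ:
  1: x = 0.2691, y = 0.8027
  2: x = 0.7309, y = 0.1973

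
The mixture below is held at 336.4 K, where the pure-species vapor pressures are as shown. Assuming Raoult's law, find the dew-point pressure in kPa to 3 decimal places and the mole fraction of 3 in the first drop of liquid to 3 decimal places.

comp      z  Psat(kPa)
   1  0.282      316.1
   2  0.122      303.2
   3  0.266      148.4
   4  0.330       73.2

Pdew = 131.663 kPa, x_3 = 0.236

At the dew point ψ → 1, so Σzᵢ/Kᵢ = 1 with Kᵢ = Pᵢˢᵃᵗ/P ⇒ 1/P = Σzᵢ/Pᵢˢᵃᵗ.
1/P = 0.282/316.1 + 0.122/303.2 + 0.266/148.4 + 0.330/73.2 = 0.007595 ⇒ P = 131.663 kPa
xᵢ = zᵢP/Pᵢˢᵃᵗ ⇒ x_3 = 0.266·131.663/148.4 = 0.236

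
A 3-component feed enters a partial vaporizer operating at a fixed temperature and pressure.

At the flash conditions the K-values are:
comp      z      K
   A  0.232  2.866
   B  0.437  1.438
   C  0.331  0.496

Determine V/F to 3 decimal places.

Rachford–Rice: g(V/F) = Σ zᵢ(Kᵢ−1)/(1+V/F(Kᵢ−1)) = 0.
Feasibility: ΣzᵢKᵢ = 1.457, Σzᵢ/Kᵢ = 1.052 — both > 1, two phases present.
Iterate (Newton) starting at V/F = 0.5:
  V/F = 0.500: g = 0.1580, g' = -0.423 → V/F = 0.874
  V/F = 0.874: g = 0.0050, g' = -0.429 → V/F = 0.885
Converged at V/F = 0.885.

V/F = 0.885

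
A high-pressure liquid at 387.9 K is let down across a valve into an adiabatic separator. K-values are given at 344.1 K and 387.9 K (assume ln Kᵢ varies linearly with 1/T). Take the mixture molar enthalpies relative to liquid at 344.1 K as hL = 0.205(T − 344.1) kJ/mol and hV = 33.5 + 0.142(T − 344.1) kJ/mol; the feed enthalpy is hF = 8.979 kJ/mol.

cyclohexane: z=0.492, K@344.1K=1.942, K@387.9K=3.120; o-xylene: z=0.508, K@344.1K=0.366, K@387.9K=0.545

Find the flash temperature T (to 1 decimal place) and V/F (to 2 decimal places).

T = 345.4 K, V/F = 0.26

Adiabatic flash: solve Rachford–Rice at each trial T, then check hF = ψ·hV(T) + (1−ψ)·hL(T).
  T = 344.1 K: K = (1.942, 0.366), RR gives ψ = 0.237, H_out = 7.931 kJ/mol
  T = 387.9 K: K = (3.120, 0.545), RR gives ψ = 0.842, H_out = 34.853 kJ/mol
  T = 366.0 K: K = (2.497, 0.452), RR gives ψ = 0.558, H_out = 22.424 kJ/mol
  T = 355.1 K: K = (2.212, 0.408), RR gives ψ = 0.412, H_out = 15.778 kJ/mol
  T = 349.6 K: K = (2.075, 0.387), RR gives ψ = 0.330, H_out = 12.059 kJ/mol
  T = 346.9 K: K = (2.009, 0.377), RR gives ψ = 0.286, H_out = 10.094 kJ/mol
  T = 345.5 K: K = (1.975, 0.371), RR gives ψ = 0.262, H_out = 9.030 kJ/mol
Linear interpolation between T = 344.1 (H_out = 7.931) and T = 345.5 (H_out = 9.030) on hF = 8.979 gives T ≈ 345.4 K, at which ψ = 0.26.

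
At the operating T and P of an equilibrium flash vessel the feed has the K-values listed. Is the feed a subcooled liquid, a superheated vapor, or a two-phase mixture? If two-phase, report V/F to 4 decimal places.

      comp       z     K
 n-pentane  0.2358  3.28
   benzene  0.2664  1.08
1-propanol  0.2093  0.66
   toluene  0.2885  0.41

ΣzᵢKᵢ = 1.3176; Σzᵢ/Kᵢ = 1.3393.
Both exceed 1, so a two-phase solution exists.
Let ψ = V/F and solve Σ zᵢ(Kᵢ−1)/(1+ψ(Kᵢ−1)) = 0.
Newton–Raphson from ψ = 0.65:
  ψ = 0.6500: g = -0.13058, g' = -0.5046 → ψ = 0.3912
  ψ = 0.3912: g = 0.00145, g' = -0.5460 → ψ = 0.3939
Converged at ψ = 0.3939.

two-phase, V/F = 0.3939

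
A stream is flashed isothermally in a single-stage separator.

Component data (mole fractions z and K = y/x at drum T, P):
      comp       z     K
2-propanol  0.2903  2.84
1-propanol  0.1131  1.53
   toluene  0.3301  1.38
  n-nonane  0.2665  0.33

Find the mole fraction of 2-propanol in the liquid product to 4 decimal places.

x_2-propanol = 0.1212

Let β = V/F and solve Σ zᵢ(Kᵢ−1)/(1+β(Kᵢ−1)) = 0.
g(0) = ΣzᵢKᵢ − 1 = 0.5410 and g(1) = 1 − Σzᵢ/Kᵢ = -0.2229, so a root lies in (0, 1).
Iterate (Newton) starting at β = 0.5:
  β = 0.5000: g = 0.16250, g' = -0.5906 → β = 0.7751
  β = 0.7751: g = -0.01192, g' = -0.7292 → β = 0.7588
  β = 0.7588: g = -0.00015, g' = -0.7110 → β = 0.7585
Converged at β = 0.7585.
Compositions from xᵢ = zᵢ/(1+β(Kᵢ−1)), yᵢ = Kᵢxᵢ:
  2-propanol: x = 0.1212, y = 0.3441
  1-propanol: x = 0.0807, y = 0.1234
  toluene: x = 0.2562, y = 0.3536
  n-nonane: x = 0.5419, y = 0.1788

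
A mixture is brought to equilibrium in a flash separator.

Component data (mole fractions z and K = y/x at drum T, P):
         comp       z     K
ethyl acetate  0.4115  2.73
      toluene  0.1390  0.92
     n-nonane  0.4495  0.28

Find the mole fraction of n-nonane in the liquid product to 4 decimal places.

x_n-nonane = 0.6005

Let ψ = V/F and solve Σ zᵢ(Kᵢ−1)/(1+ψ(Kᵢ−1)) = 0.
Feasibility: ΣzᵢKᵢ = 1.3771, Σzᵢ/Kᵢ = 1.9072 — both > 1, two phases present.
Newton iteration, ψ⁰ = 0.5:
  ψ = 0.5000: g = -0.13556, g' = -0.9239 → ψ = 0.3533
  ψ = 0.3533: g = -0.00364, g' = -0.8945 → ψ = 0.3492
Converged at ψ = 0.3492.
Compositions from xᵢ = zᵢ/(1+ψ(Kᵢ−1)), yᵢ = Kᵢxᵢ:
  ethyl acetate: x = 0.2565, y = 0.7003
  toluene: x = 0.1430, y = 0.1316
  n-nonane: x = 0.6005, y = 0.1681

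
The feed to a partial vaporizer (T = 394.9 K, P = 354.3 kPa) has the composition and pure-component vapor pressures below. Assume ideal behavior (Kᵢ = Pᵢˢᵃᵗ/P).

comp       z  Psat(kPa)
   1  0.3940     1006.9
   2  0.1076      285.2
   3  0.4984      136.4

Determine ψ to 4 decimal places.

ψ = 0.3854

Raoult's law: Kᵢ = Pᵢˢᵃᵗ/P = Pᵢˢᵃᵗ/354.3.
  K_1 = 1006.9/354.3 = 2.841942, K_2 = 285.2/354.3 = 0.804968, K_3 = 136.4/354.3 = 0.384984
Let ψ = V/F and solve Σ zᵢ(Kᵢ−1)/(1+ψ(Kᵢ−1)) = 0.
g(0) = ΣzᵢKᵢ − 1 = 0.3982 and g(1) = 1 − Σzᵢ/Kᵢ = -0.5669, so a root lies in (0, 1).
Newton iteration, ψ⁰ = 0.69:
  ψ = 0.6900: g = -0.23717, g' = -0.8336 → ψ = 0.4055
  ψ = 0.4055: g = -0.01570, g' = -0.7775 → ψ = 0.3853
  ψ = 0.3853: g = 0.00008, g' = -0.7859 → ψ = 0.3854
Converged at ψ = 0.3854.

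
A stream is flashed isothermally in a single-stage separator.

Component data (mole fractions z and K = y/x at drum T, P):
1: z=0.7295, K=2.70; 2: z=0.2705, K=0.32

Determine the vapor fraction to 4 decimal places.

Rachford–Rice: g(ψ) = Σ zᵢ(Kᵢ−1)/(1+ψ(Kᵢ−1)) = 0.
Check two-phase: ΣzᵢKᵢ = 2.0562 > 1 and Σzᵢ/Kᵢ = 1.1155 > 1, so g(0) = 1.0562 > 0 and g(1) = -0.1155 < 0.
Newton iteration, ψ⁰ = 0.51:
  ψ = 0.5100: g = 0.38265, g' = -0.8980 → ψ = 0.9361
  ψ = 0.9361: g = -0.02755, g' = -1.2609 → ψ = 0.9143
  ψ = 0.9143: g = -0.00071, g' = -1.1972 → ψ = 0.9137
Converged at ψ = 0.9137.

ψ = 0.9137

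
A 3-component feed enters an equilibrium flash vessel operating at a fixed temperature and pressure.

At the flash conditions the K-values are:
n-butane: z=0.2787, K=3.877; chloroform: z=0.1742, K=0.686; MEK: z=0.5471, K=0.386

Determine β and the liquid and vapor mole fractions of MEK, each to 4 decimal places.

Newton iteration, β⁰ = 0.35:
  β = 0.3500: g = -0.08980, g' = -0.9290 → β = 0.2533
  β = 0.2533: g = 0.00656, g' = -1.0813 → β = 0.2594
Converged at β = 0.2594.
Compositions from xᵢ = zᵢ/(1+β(Kᵢ−1)), yᵢ = Kᵢxᵢ:
  n-butane: x = 0.1596, y = 0.6187
  chloroform: x = 0.1896, y = 0.1301
  MEK: x = 0.6508, y = 0.2512

β = 0.2594, x_MEK = 0.6508, y_MEK = 0.2512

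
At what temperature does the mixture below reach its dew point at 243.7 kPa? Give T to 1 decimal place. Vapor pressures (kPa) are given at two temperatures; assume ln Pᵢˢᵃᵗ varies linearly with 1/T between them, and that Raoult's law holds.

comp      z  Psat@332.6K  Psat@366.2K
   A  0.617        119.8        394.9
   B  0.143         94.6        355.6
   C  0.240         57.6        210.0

T = 358.1 K

Dew-point temperature: Σzᵢ·P/Pᵢˢᵃᵗ(T) = 1. Interpolate ln Pᵢˢᵃᵗ = aᵢ + bᵢ/T.
  T = 332.6 K: ΣzᵢP/Pᵢˢᵃᵗ = 2.6389
  T = 366.2 K: ΣzᵢP/Pᵢˢᵃᵗ = 0.7573
  T = 349.4 K: ΣzᵢP/Pᵢˢᵃᵗ = 1.3713
  T = 357.8 K: ΣzᵢP/Pᵢˢᵃᵗ = 1.0119
  T = 362.0 K: ΣzᵢP/Pᵢˢᵃᵗ = 0.8739
  T = 359.9 K: ΣzᵢP/Pᵢˢᵃᵗ = 0.9400
Interpolating between 357.8 K and 359.9 K gives T ≈ 358.1 K.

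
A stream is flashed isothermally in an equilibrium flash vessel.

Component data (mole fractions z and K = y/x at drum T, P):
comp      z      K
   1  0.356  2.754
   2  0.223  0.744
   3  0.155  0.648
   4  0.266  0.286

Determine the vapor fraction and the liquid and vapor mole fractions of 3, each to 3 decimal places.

Rachford–Rice: g(ψ) = Σ zᵢ(Kᵢ−1)/(1+ψ(Kᵢ−1)) = 0.
g(0) = ΣzᵢKᵢ − 1 = 0.323 and g(1) = 1 − Σzᵢ/Kᵢ = -0.598, so a root lies in (0, 1).
Newton iteration, ψ⁰ = 0.51:
  ψ = 0.510: g = -0.1013, g' = -0.688 → ψ = 0.363
Converged at ψ = 0.363.
Compositions from xᵢ = zᵢ/(1+ψ(Kᵢ−1)), yᵢ = Kᵢxᵢ:
  1: x = 0.218, y = 0.599
  2: x = 0.246, y = 0.183
  3: x = 0.178, y = 0.115
  4: x = 0.359, y = 0.103

ψ = 0.363, x_3 = 0.178, y_3 = 0.115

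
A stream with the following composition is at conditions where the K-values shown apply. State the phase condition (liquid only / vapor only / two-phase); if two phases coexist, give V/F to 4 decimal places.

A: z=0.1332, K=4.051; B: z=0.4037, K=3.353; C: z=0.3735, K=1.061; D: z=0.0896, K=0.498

ΣzᵢKᵢ = 2.3341; Σzᵢ/Kᵢ = 0.6852.
Since Σzᵢ/Kᵢ < 1 the mixture is above its dew point — single vapor phase.

vapor only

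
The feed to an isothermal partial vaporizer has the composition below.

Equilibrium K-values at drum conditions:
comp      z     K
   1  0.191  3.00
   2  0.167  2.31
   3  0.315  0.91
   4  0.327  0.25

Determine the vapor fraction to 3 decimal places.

ψ = 0.367

Rachford–Rice: g(ψ) = Σ zᵢ(Kᵢ−1)/(1+ψ(Kᵢ−1)) = 0.
Feasibility: ΣzᵢKᵢ = 1.327, Σzᵢ/Kᵢ = 1.790 — both > 1, two phases present.
Newton iteration, ψ⁰ = 0.5:
  ψ = 0.500: g = -0.0989, g' = -0.769 → ψ = 0.371
  ψ = 0.371: g = -0.0029, g' = -0.737 → ψ = 0.367
Converged at ψ = 0.367.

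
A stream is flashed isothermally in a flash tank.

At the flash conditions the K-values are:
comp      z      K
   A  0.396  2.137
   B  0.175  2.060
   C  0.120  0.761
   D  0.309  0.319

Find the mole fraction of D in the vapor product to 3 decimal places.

y_D = 0.164

Newton iteration, β⁰ = 0.5:
  β = 0.500: g = 0.0567, g' = -0.630 → β = 0.590
  β = 0.590: g = -0.0015, g' = -0.667 → β = 0.588
Converged at β = 0.588.
Compositions from xᵢ = zᵢ/(1+β(Kᵢ−1)), yᵢ = Kᵢxᵢ:
  A: x = 0.237, y = 0.507
  B: x = 0.108, y = 0.222
  C: x = 0.140, y = 0.106
  D: x = 0.515, y = 0.164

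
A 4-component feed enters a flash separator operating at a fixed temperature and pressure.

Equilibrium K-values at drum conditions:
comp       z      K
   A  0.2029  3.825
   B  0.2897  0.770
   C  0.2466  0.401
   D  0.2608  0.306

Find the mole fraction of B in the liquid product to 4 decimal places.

Newton–Raphson from V/F = 0.52:
  V/F = 0.5200: g = -0.34126, g' = -0.7796 → V/F = 0.0822
  V/F = 0.0822: g = 0.04990, g' = -1.3214 → V/F = 0.1200
  V/F = 0.1200: g = 0.00296, g' = -1.1715 → V/F = 0.1225
Converged at V/F = 0.1225.
Compositions from xᵢ = zᵢ/(1+V/F(Kᵢ−1)), yᵢ = Kᵢxᵢ:
  A: x = 0.1507, y = 0.5765
  B: x = 0.2981, y = 0.2295
  C: x = 0.2661, y = 0.1067
  D: x = 0.2850, y = 0.0872

x_B = 0.2981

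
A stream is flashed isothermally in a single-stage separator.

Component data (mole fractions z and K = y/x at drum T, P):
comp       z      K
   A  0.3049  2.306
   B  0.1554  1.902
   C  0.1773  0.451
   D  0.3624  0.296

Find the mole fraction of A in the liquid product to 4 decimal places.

Rachford–Rice: g(V/F) = Σ zᵢ(Kᵢ−1)/(1+V/F(Kᵢ−1)) = 0.
Check two-phase: ΣzᵢKᵢ = 1.1859 > 1 and Σzᵢ/Kᵢ = 1.8314 > 1, so g(0) = 0.1859 > 0 and g(1) = -0.8314 < 0.
Newton–Raphson from V/F = 0.5:
  V/F = 0.5000: g = -0.19039, g' = -0.7796 → V/F = 0.2558
  V/F = 0.2558: g = -0.01203, g' = -0.7152 → V/F = 0.2390
Converged at V/F = 0.2390.
Compositions from xᵢ = zᵢ/(1+V/F(Kᵢ−1)), yᵢ = Kᵢxᵢ:
  A: x = 0.2324, y = 0.5358
  B: x = 0.1278, y = 0.2432
  C: x = 0.2041, y = 0.0920
  D: x = 0.4357, y = 0.1290

x_A = 0.2324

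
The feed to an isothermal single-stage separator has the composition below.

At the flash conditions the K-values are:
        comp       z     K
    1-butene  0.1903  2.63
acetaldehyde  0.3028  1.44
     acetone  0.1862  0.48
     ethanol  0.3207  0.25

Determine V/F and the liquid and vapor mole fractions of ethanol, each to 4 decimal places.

V/F = 0.1473, x_ethanol = 0.3605, y_ethanol = 0.0901

Material balance + equilibrium reduce to Σ zᵢ(Kᵢ−1)/(1+V/F(Kᵢ−1)) = 0.
Feasibility: ΣzᵢKᵢ = 1.1061, Σzᵢ/Kᵢ = 1.9534 — both > 1, two phases present.
Newton–Raphson from V/F = 0.48:
  V/F = 0.4800: g = -0.22082, g' = -0.7289 → V/F = 0.1771
  V/F = 0.1771: g = -0.01968, g' = -0.6559 → V/F = 0.1471
  V/F = 0.1471: g = 0.00017, g' = -0.6676 → V/F = 0.1473
Converged at V/F = 0.1473.
Compositions from xᵢ = zᵢ/(1+V/F(Kᵢ−1)), yᵢ = Kᵢxᵢ:
  1-butene: x = 0.1535, y = 0.4036
  acetaldehyde: x = 0.2844, y = 0.4095
  acetone: x = 0.2016, y = 0.0968
  ethanol: x = 0.3605, y = 0.0901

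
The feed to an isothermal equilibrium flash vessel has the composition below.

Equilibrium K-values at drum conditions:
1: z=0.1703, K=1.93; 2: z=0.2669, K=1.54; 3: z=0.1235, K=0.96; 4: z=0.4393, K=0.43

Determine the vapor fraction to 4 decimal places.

Newton–Raphson from ψ = 0.5:
  ψ = 0.5000: g = -0.13366, g' = -0.3963 → ψ = 0.1627
  ψ = 0.1627: g = -0.01092, g' = -0.3505 → ψ = 0.1315
  ψ = 0.1315: g = 0.00002, g' = -0.3518 → ψ = 0.1316
Converged at ψ = 0.1316.

ψ = 0.1316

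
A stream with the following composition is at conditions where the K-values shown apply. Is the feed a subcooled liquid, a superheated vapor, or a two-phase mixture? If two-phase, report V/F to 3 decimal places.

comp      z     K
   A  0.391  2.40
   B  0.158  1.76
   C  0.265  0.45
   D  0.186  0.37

two-phase, V/F = 0.559

ΣzᵢKᵢ = 1.405; Σzᵢ/Kᵢ = 1.344.
Both exceed 1, so a two-phase solution exists.
Iterate (Newton) starting at ψ = 0.63:
  ψ = 0.630: g = -0.0453, g' = -0.649 → ψ = 0.560
  ψ = 0.560: g = -0.0008, g' = -0.629 → ψ = 0.559
Converged at ψ = 0.559.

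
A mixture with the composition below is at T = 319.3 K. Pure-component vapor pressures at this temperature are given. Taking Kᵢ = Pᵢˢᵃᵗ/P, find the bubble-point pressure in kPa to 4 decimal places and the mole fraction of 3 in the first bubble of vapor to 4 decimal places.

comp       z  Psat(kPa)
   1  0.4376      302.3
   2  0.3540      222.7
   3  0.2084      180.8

At the bubble point ψ → 0, so ΣzᵢKᵢ = 1 with Kᵢ = Pᵢˢᵃᵗ/P ⇒ P = ΣzᵢPᵢˢᵃᵗ.
P = 0.4376·302.3 + 0.3540·222.7 + 0.2084·180.8 = 248.8010 kPa
yᵢ = zᵢPᵢˢᵃᵗ/P ⇒ y_3 = 0.2084·180.8/248.8010 = 0.1514

Pbub = 248.8010 kPa, y_3 = 0.1514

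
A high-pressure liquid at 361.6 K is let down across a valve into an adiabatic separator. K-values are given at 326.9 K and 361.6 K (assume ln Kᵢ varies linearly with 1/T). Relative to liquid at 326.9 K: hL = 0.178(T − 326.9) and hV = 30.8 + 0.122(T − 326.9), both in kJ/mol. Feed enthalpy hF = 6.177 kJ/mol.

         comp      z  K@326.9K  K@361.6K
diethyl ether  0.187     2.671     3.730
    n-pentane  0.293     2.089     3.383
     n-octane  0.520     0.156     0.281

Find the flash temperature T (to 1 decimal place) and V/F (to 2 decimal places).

T = 328.8 K, V/F = 0.19

Adiabatic flash: solve Rachford–Rice at each trial T, then check hF = ψ·hV(T) + (1−ψ)·hL(T).
  T = 326.9 K: K = (2.671, 2.089, 0.156), RR gives ψ = 0.170, H_out = 5.241 kJ/mol
  T = 361.6 K: K = (3.730, 3.383, 0.281), RR gives ψ = 0.461, H_out = 19.468 kJ/mol
  T = 344.2 K: K = (3.182, 2.689, 0.212), RR gives ψ = 0.331, H_out = 12.960 kJ/mol
  T = 335.5 K: K = (2.920, 2.376, 0.183), RR gives ψ = 0.257, H_out = 9.327 kJ/mol
  T = 331.2 K: K = (2.794, 2.230, 0.169), RR gives ψ = 0.216, H_out = 7.361 kJ/mol
  T = 329.0 K: K = (2.731, 2.157, 0.162), RR gives ψ = 0.193, H_out = 6.298 kJ/mol
Linear interpolation between T = 326.9 (H_out = 5.241) and T = 329.0 (H_out = 6.298) on hF = 6.177 gives T ≈ 328.8 K, at which ψ = 0.19.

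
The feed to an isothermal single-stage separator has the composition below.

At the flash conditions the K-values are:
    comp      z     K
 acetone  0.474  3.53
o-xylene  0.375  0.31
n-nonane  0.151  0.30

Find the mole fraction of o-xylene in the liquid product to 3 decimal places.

Iterate (Newton) starting at β = 0.63:
  β = 0.630: g = -0.1845, g' = -1.246 → β = 0.482
  β = 0.482: g = -0.0069, g' = -1.185 → β = 0.476
Converged at β = 0.476.
Compositions from xᵢ = zᵢ/(1+β(Kᵢ−1)), yᵢ = Kᵢxᵢ:
  acetone: x = 0.215, y = 0.759
  o-xylene: x = 0.559, y = 0.173
  n-nonane: x = 0.227, y = 0.068

x_o-xylene = 0.559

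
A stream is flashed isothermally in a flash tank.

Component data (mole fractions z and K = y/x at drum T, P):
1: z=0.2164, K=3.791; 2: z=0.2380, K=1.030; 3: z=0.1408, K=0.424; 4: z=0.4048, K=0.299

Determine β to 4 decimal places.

Material balance + equilibrium reduce to Σ zᵢ(Kᵢ−1)/(1+β(Kᵢ−1)) = 0.
g(0) = ΣzᵢKᵢ − 1 = 0.2462 and g(1) = 1 − Σzᵢ/Kᵢ = -0.9741, so a root lies in (0, 1).
Newton–Raphson from β = 0.5:
  β = 0.5000: g = -0.29164, g' = -0.8577 → β = 0.1600
  β = 0.1600: g = 0.01573, g' = -1.1149 → β = 0.1741
  β = 0.1741: g = 0.00025, g' = -1.0795 → β = 0.1743
Converged at β = 0.1743.

β = 0.1743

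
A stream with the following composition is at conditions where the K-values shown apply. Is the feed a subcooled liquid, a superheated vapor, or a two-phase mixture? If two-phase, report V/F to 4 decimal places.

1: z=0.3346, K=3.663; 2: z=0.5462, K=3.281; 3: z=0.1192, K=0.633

ΣzᵢKᵢ = 3.0932; Σzᵢ/Kᵢ = 0.4461.
Since Σzᵢ/Kᵢ < 1 the mixture is above its dew point — single vapor phase.

superheated vapor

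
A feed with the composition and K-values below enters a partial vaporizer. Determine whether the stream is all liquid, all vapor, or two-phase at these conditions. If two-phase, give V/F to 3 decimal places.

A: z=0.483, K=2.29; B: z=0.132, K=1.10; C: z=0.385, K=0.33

two-phase, V/F = 0.505

ΣzᵢKᵢ = 1.378; Σzᵢ/Kᵢ = 1.498.
Both exceed 1, so a two-phase solution exists.
Rachford–Rice: g(ψ) = Σ zᵢ(Kᵢ−1)/(1+ψ(Kᵢ−1)) = 0.
Iterate (Newton) starting at ψ = 0.5:
  ψ = 0.500: g = 0.0034, g' = -0.689 → ψ = 0.505
Converged at ψ = 0.505.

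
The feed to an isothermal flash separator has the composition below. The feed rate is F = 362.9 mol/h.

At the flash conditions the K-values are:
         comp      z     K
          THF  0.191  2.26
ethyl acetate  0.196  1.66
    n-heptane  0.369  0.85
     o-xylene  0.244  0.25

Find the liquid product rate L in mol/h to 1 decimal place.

Rachford–Rice: g(ψ) = Σ zᵢ(Kᵢ−1)/(1+ψ(Kᵢ−1)) = 0.
Feasibility: ΣzᵢKᵢ = 1.132, Σzᵢ/Kᵢ = 1.613 — both > 1, two phases present.
Newton iteration, ψ⁰ = 0.5:
  ψ = 0.500: g = -0.1077, g' = -0.523 → ψ = 0.294
  ψ = 0.294: g = -0.0088, g' = -0.456 → ψ = 0.275
Converged at ψ = 0.275.
Then V = ψ·F = 0.2749·362.9 = 99.7 mol/h and L = F − V = 263.2 mol/h.

L = 263.2 mol/h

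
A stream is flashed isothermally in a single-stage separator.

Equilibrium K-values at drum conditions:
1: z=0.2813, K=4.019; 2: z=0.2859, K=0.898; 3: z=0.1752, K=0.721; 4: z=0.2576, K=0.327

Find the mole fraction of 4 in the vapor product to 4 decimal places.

y_4 = 0.1251

Newton iteration, V/F⁰ = 0.65:
  V/F = 0.6500: g = -0.11244, g' = -0.6846 → V/F = 0.4858
  V/F = 0.4858: g = -0.00048, g' = -0.7005 → V/F = 0.4851
Converged at V/F = 0.4851.
Compositions from xᵢ = zᵢ/(1+V/F(Kᵢ−1)), yᵢ = Kᵢxᵢ:
  1: x = 0.1141, y = 0.4587
  2: x = 0.3008, y = 0.2701
  3: x = 0.2026, y = 0.1461
  4: x = 0.3825, y = 0.1251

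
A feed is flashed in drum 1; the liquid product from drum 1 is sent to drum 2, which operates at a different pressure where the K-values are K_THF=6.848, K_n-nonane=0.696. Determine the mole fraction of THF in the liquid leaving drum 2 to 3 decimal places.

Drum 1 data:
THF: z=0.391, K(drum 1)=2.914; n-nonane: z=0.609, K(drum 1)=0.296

Drum 1:
Let ψ₁ = V/F and solve Σ zᵢ(Kᵢ−1)/(1+ψ₁(Kᵢ−1)) = 0.
Feasibility: ΣzᵢKᵢ = 1.320, Σzᵢ/Kᵢ = 2.192 — both > 1, two phases present.
Iterate (Newton) starting at ψ₁ = 0.5:
  ψ₁ = 0.500: g = -0.2792, g' = -1.093 → ψ₁ = 0.244
  ψ₁ = 0.244: g = -0.0081, g' = -1.105 → ψ₁ = 0.237
Converged at ψ₁ = 0.237.
Drum-1 compositions:
  THF: x = 0.269, y = 0.784
  n-nonane: x = 0.731, y = 0.216
Drum-2 feed = drum-1 liquid: z₂ = (0.2689, 0.7311).
Drum 2:
Material balance + equilibrium reduce to Σ zᵢ(Kᵢ−1)/(1+ψ₂(Kᵢ−1)) = 0.
Check two-phase: ΣzᵢKᵢ = 2.350 > 1 and Σzᵢ/Kᵢ = 1.090 > 1, so g(0) = 1.350 > 0 and g(1) = -0.090 < 0.
Binary case is linear: z₁(K₁−1)(1+ψ₂(K₂−1)) + z₂(K₂−1)(1+ψ₂(K₁−1)) = 0
⇒ ψ₂ = [z₁(K₁−1)+z₂(K₂−1)] / [−(K₁−1)(K₂−1)] = 1.3503/1.7778 = 0.760
  THF: x = 0.049, y = 0.338
  n-nonane: x = 0.951, y = 0.662

x_THF (drum 2) = 0.049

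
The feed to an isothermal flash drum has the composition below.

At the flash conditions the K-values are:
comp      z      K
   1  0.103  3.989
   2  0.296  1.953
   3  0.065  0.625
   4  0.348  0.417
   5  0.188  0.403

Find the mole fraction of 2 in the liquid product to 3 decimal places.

Iterate (Newton) starting at ψ = 0.63:
  ψ = 0.630: g = -0.2494, g' = -0.699 → ψ = 0.273
  ψ = 0.273: g = -0.0093, g' = -0.722 → ψ = 0.260
Converged at ψ = 0.260.
Compositions from xᵢ = zᵢ/(1+ψ(Kᵢ−1)), yᵢ = Kᵢxᵢ:
  1: x = 0.058, y = 0.231
  2: x = 0.237, y = 0.463
  3: x = 0.072, y = 0.045
  4: x = 0.410, y = 0.171
  5: x = 0.223, y = 0.090

x_2 = 0.237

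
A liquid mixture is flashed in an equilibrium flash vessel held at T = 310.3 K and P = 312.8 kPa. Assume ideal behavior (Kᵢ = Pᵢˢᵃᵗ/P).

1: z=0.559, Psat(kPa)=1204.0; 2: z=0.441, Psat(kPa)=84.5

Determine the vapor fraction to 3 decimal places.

ψ = 0.611

Raoult's law: Kᵢ = Pᵢˢᵃᵗ/P = Pᵢˢᵃᵗ/312.8.
  K_1 = 1204.0/312.8 = 3.84910, K_2 = 84.5/312.8 = 0.27014
Let ψ = V/F and solve Σ zᵢ(Kᵢ−1)/(1+ψ(Kᵢ−1)) = 0.
Check two-phase: ΣzᵢKᵢ = 2.271 > 1 and Σzᵢ/Kᵢ = 1.778 > 1, so g(0) = 1.271 > 0 and g(1) = -0.778 < 0.
Newton–Raphson from ψ = 0.5:
  ψ = 0.500: g = 0.1501, g' = -1.354 → ψ = 0.611
Converged at ψ = 0.611.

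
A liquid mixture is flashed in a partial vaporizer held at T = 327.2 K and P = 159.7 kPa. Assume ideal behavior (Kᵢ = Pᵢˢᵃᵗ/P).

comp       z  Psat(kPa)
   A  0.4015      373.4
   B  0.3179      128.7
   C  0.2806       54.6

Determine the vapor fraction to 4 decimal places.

ψ = 0.4599

Raoult's law: Kᵢ = Pᵢˢᵃᵗ/P = Pᵢˢᵃᵗ/159.7.
  K_A = 373.4/159.7 = 2.338134, K_B = 128.7/159.7 = 0.805886, K_C = 54.6/159.7 = 0.341891
Rachford–Rice: g(ψ) = Σ zᵢ(Kᵢ−1)/(1+ψ(Kᵢ−1)) = 0.
Feasibility: ΣzᵢKᵢ = 1.2909, Σzᵢ/Kᵢ = 1.3869 — both > 1, two phases present.
Newton iteration, ψ⁰ = 0.5:
  ψ = 0.5000: g = -0.02168, g' = -0.5427 → ψ = 0.4601
  ψ = 0.4601: g = -0.00007, g' = -0.5399 → ψ = 0.4599
Converged at ψ = 0.4599.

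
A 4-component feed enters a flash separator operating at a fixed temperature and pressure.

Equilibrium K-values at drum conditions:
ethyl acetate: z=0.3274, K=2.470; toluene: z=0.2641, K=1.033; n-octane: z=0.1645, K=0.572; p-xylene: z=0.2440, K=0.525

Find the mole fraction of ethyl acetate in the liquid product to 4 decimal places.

x_ethyl acetate = 0.1712

Let ψ = V/F and solve Σ zᵢ(Kᵢ−1)/(1+ψ(Kᵢ−1)) = 0.
Check two-phase: ΣzᵢKᵢ = 1.3037 > 1 and Σzᵢ/Kᵢ = 1.1406 > 1, so g(0) = 0.3037 > 0 and g(1) = -0.1406 < 0.
Newton iteration, ψ⁰ = 0.67:
  ψ = 0.6700: g = -0.01772, g' = -0.3575 → ψ = 0.6204
  ψ = 0.6204: g = 0.00006, g' = -0.3603 → ψ = 0.6206
Converged at ψ = 0.6206.
Compositions from xᵢ = zᵢ/(1+ψ(Kᵢ−1)), yᵢ = Kᵢxᵢ:
  ethyl acetate: x = 0.1712, y = 0.4229
  toluene: x = 0.2588, y = 0.2673
  n-octane: x = 0.2240, y = 0.1281
  p-xylene: x = 0.3460, y = 0.1816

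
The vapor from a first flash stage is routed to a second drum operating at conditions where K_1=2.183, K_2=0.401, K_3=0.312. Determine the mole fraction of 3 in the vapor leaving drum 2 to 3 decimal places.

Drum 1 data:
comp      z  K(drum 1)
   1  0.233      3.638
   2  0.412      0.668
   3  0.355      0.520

y_3 (drum 2) = 0.086

Drum 1:
Rachford–Rice: g(ψ₁) = Σ zᵢ(Kᵢ−1)/(1+ψ₁(Kᵢ−1)) = 0.
Feasibility: ΣzᵢKᵢ = 1.307, Σzᵢ/Kᵢ = 1.364 — both > 1, two phases present.
Iterate (Newton) starting at ψ₁ = 0.35:
  ψ₁ = 0.350: g = -0.0400, g' = -0.615 → ψ₁ = 0.285
  ψ₁ = 0.285: g = 0.0024, g' = -0.694 → ψ₁ = 0.288
Converged at ψ₁ = 0.288.
Drum-1 compositions:
  1: x = 0.132, y = 0.481
  2: x = 0.456, y = 0.304
  3: x = 0.412, y = 0.214
Drum-2 feed = drum-1 vapor: z₂ = (0.4814, 0.3044, 0.2143).
Drum 2:
Rachford–Rice: g(ψ₂) = Σ zᵢ(Kᵢ−1)/(1+ψ₂(Kᵢ−1)) = 0.
g(0) = ΣzᵢKᵢ − 1 = 0.240 and g(1) = 1 − Σzᵢ/Kᵢ = -0.666, so a root lies in (0, 1).
Newton iteration, ψ₂⁰ = 0.65:
  ψ₂ = 0.650: g = -0.2433, g' = -0.840 → ψ₂ = 0.360
  ψ₂ = 0.360: g = -0.0293, g' = -0.688 → ψ₂ = 0.318
Converged at ψ₂ = 0.318.
  1: x = 0.350, y = 0.764
  2: x = 0.376, y = 0.151
  3: x = 0.274, y = 0.086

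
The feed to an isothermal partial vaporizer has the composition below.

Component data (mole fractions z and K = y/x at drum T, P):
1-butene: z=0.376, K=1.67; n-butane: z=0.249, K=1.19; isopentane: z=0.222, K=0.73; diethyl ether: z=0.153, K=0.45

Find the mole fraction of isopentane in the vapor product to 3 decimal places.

y_isopentane = 0.201

Let β = V/F and solve Σ zᵢ(Kᵢ−1)/(1+β(Kᵢ−1)) = 0.
g(0) = ΣzᵢKᵢ − 1 = 0.155 and g(1) = 1 − Σzᵢ/Kᵢ = -0.079, so a root lies in (0, 1).
Iterate (Newton) starting at β = 0.5:
  β = 0.500: g = 0.0465, g' = -0.212 → β = 0.720
  β = 0.720: g = -0.0021, g' = -0.236 → β = 0.711
Converged at β = 0.711.
Compositions from xᵢ = zᵢ/(1+β(Kᵢ−1)), yᵢ = Kᵢxᵢ:
  1-butene: x = 0.255, y = 0.425
  n-butane: x = 0.219, y = 0.261
  isopentane: x = 0.275, y = 0.201
  diethyl ether: x = 0.251, y = 0.113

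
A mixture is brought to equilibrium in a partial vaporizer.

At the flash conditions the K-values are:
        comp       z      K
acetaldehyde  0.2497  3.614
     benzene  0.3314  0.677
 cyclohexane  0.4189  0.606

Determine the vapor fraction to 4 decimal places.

ψ = 0.4004

Let ψ = V/F and solve Σ zᵢ(Kᵢ−1)/(1+ψ(Kᵢ−1)) = 0.
Feasibility: ΣzᵢKᵢ = 1.3806, Σzᵢ/Kᵢ = 1.2499 — both > 1, two phases present.
Newton–Raphson from ψ = 0.5:
  ψ = 0.5000: g = -0.05027, g' = -0.4706 → ψ = 0.3932
  ψ = 0.3932: g = 0.00397, g' = -0.5514 → ψ = 0.4004
Converged at ψ = 0.4004.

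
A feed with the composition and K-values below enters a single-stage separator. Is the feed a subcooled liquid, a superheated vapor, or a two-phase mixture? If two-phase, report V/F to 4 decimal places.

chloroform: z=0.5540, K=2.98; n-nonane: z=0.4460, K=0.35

two-phase, V/F = 0.6271

ΣzᵢKᵢ = 1.8070; Σzᵢ/Kᵢ = 1.4602.
Both exceed 1, so a two-phase solution exists.
Let ψ = V/F and solve Σ zᵢ(Kᵢ−1)/(1+ψ(Kᵢ−1)) = 0.
Binary case is linear: z₁(K₁−1)(1+ψ(K₂−1)) + z₂(K₂−1)(1+ψ(K₁−1)) = 0
⇒ ψ = [z₁(K₁−1)+z₂(K₂−1)] / [−(K₁−1)(K₂−1)] = 0.80702/1.28700 = 0.6271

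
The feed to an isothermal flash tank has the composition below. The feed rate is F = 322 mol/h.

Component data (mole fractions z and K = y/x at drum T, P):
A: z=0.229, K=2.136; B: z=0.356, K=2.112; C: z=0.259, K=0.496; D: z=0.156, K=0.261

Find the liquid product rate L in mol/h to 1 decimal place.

Newton–Raphson from β = 0.63:
  β = 0.630: g = -0.0226, g' = -0.692 → β = 0.597
Converged at β = 0.597.
Then V = β·F = 0.5969·322 = 192.2 mol/h and L = F − V = 129.8 mol/h.

L = 129.8 mol/h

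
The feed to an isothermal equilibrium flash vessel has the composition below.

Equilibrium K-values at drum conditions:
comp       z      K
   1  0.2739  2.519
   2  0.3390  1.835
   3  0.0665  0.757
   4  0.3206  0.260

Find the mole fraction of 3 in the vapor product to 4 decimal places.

Rachford–Rice: g(ψ) = Σ zᵢ(Kᵢ−1)/(1+ψ(Kᵢ−1)) = 0.
g(0) = ΣzᵢKᵢ − 1 = 0.4457 and g(1) = 1 − Σzᵢ/Kᵢ = -0.6144, so a root lies in (0, 1).
Iterate (Newton) starting at ψ = 0.5:
  ψ = 0.5000: g = 0.04118, g' = -0.7692 → ψ = 0.5535
  ψ = 0.5535: g = -0.00092, g' = -0.8060 → ψ = 0.5524
Converged at ψ = 0.5524.
Compositions from xᵢ = zᵢ/(1+ψ(Kᵢ−1)), yᵢ = Kᵢxᵢ:
  1: x = 0.1489, y = 0.3752
  2: x = 0.2320, y = 0.4257
  3: x = 0.0768, y = 0.0581
  4: x = 0.5423, y = 0.1410

y_3 = 0.0581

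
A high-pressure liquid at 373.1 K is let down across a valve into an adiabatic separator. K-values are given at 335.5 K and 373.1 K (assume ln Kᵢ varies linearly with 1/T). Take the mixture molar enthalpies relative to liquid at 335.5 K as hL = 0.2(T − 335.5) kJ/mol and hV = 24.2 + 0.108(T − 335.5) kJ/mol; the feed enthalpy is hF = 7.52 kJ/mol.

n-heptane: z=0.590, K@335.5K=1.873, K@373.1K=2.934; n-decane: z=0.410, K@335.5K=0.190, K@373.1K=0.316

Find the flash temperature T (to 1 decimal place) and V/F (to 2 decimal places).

Adiabatic flash: solve Rachford–Rice at each trial T, then check hF = ψ·hV(T) + (1−ψ)·hL(T).
  T = 335.5 K: K = (1.873, 0.190), RR gives ψ = 0.259, H_out = 6.262 kJ/mol
  T = 373.1 K: K = (2.934, 0.316), RR gives ψ = 0.651, H_out = 21.013 kJ/mol
  T = 354.3 K: K = (2.372, 0.248), RR gives ψ = 0.486, H_out = 14.685 kJ/mol
  T = 344.9 K: K = (2.115, 0.218), RR gives ψ = 0.387, H_out = 10.904 kJ/mol
  T = 340.2 K: K = (1.992, 0.204), RR gives ψ = 0.328, H_out = 8.726 kJ/mol
  T = 337.9 K: K = (1.933, 0.197), RR gives ψ = 0.295, H_out = 7.562 kJ/mol
Linear interpolation between T = 335.5 (H_out = 6.262) and T = 337.9 (H_out = 7.562) on hF = 7.52 gives T ≈ 337.8 K, at which ψ = 0.29.

T = 337.8 K, V/F = 0.29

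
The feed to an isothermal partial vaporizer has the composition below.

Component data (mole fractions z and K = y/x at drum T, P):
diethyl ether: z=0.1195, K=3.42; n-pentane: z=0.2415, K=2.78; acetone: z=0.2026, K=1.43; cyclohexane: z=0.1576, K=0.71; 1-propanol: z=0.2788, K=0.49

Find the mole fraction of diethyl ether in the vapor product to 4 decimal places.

Material balance + equilibrium reduce to Σ zᵢ(Kᵢ−1)/(1+V/F(Kᵢ−1)) = 0.
Check two-phase: ΣzᵢKᵢ = 1.6183 > 1 and Σzᵢ/Kᵢ = 1.0544 > 1, so g(0) = 0.6183 > 0 and g(1) = -0.0544 < 0.
Newton–Raphson from V/F = 0.33:
  V/F = 0.3300: g = 0.28638, g' = -0.6698 → V/F = 0.7576
  V/F = 0.7576: g = 0.06053, g' = -0.4616 → V/F = 0.8887
  V/F = 0.8887: g = -0.00033, g' = -0.4715 → V/F = 0.8880
Converged at V/F = 0.8880.
Compositions from xᵢ = zᵢ/(1+V/F(Kᵢ−1)), yᵢ = Kᵢxᵢ:
  diethyl ether: x = 0.0379, y = 0.1298
  n-pentane: x = 0.0936, y = 0.2602
  acetone: x = 0.1466, y = 0.2097
  cyclohexane: x = 0.2123, y = 0.1507
  1-propanol: x = 0.5096, y = 0.2497

y_diethyl ether = 0.1298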